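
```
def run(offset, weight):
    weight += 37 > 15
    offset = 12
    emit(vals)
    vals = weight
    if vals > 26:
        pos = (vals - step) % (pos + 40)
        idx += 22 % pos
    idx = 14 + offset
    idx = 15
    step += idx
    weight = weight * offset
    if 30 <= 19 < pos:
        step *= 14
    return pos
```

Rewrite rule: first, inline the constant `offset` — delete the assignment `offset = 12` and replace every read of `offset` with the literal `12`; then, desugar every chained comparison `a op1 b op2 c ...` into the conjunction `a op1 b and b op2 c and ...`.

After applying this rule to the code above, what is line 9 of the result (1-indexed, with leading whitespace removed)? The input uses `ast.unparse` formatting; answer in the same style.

Transformed code:
def run(offset, weight):
    weight += 37 > 15
    emit(vals)
    vals = weight
    if vals > 26:
        pos = (vals - step) % (pos + 40)
        idx += 22 % pos
    idx = 14 + 12
    idx = 15
    step += idx
    weight = weight * 12
    if 30 <= 19 and 19 < pos:
        step *= 14
    return pos

idx = 15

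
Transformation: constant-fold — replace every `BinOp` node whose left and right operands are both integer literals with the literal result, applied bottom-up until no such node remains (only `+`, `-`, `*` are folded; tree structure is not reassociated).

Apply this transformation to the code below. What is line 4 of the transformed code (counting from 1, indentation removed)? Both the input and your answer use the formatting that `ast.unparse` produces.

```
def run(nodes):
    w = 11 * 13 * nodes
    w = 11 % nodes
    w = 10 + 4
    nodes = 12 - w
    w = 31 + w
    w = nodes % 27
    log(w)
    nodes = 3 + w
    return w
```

Transformed code:
def run(nodes):
    w = 143 * nodes
    w = 11 % nodes
    w = 14
    nodes = 12 - w
    w = 31 + w
    w = nodes % 27
    log(w)
    nodes = 3 + w
    return w

w = 14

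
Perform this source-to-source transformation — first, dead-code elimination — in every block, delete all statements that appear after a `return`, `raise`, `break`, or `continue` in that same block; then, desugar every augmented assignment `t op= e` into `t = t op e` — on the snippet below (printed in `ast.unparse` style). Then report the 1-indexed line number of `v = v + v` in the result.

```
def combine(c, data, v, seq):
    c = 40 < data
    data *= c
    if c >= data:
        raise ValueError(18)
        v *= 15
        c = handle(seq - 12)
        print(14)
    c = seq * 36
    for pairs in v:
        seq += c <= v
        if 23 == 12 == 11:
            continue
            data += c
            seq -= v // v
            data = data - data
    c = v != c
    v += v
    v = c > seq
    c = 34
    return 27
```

12

Transformed code:
def combine(c, data, v, seq):
    c = 40 < data
    data = data * c
    if c >= data:
        raise ValueError(18)
    c = seq * 36
    for pairs in v:
        seq = seq + (c <= v)
        if 23 == 12 == 11:
            continue
    c = v != c
    v = v + v
    v = c > seq
    c = 34
    return 27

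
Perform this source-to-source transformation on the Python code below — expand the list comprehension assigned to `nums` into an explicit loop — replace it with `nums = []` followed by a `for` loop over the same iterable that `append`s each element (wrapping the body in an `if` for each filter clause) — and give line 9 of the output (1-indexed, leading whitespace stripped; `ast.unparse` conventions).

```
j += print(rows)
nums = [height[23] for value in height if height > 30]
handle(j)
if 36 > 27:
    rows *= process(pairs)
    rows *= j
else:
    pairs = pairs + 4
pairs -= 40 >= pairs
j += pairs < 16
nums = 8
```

rows *= j

Transformed code:
j += print(rows)
nums = []
for value in height:
    if height > 30:
        nums.append(height[23])
handle(j)
if 36 > 27:
    rows *= process(pairs)
    rows *= j
else:
    pairs = pairs + 4
pairs -= 40 >= pairs
j += pairs < 16
nums = 8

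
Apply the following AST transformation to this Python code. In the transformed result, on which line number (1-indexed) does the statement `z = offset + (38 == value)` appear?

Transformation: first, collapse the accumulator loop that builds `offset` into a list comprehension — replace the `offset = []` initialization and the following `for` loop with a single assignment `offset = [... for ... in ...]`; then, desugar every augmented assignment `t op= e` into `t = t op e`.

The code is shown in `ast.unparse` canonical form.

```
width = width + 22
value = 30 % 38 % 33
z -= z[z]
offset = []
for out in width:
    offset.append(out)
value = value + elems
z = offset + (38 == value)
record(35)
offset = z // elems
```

6

Transformed code:
width = width + 22
value = 30 % 38 % 33
z = z - z[z]
offset = [out for out in width]
value = value + elems
z = offset + (38 == value)
record(35)
offset = z // elems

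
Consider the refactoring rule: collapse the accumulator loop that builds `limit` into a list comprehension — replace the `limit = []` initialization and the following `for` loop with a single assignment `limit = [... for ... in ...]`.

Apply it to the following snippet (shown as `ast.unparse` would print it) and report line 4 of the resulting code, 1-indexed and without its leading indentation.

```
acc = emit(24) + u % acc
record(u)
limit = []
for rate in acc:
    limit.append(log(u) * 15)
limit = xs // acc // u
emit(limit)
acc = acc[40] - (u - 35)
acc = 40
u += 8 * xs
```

limit = xs // acc // u

Transformed code:
acc = emit(24) + u % acc
record(u)
limit = [log(u) * 15 for rate in acc]
limit = xs // acc // u
emit(limit)
acc = acc[40] - (u - 35)
acc = 40
u += 8 * xs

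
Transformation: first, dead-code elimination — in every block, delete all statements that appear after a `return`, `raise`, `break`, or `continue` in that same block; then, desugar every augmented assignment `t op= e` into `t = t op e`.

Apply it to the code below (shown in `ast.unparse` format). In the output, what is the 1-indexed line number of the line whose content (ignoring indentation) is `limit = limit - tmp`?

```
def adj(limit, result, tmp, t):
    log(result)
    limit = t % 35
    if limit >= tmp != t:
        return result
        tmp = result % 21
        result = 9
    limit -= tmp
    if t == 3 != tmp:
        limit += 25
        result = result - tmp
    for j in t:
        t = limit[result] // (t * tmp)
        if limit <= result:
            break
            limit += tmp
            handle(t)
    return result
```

6

Transformed code:
def adj(limit, result, tmp, t):
    log(result)
    limit = t % 35
    if limit >= tmp != t:
        return result
    limit = limit - tmp
    if t == 3 != tmp:
        limit = limit + 25
        result = result - tmp
    for j in t:
        t = limit[result] // (t * tmp)
        if limit <= result:
            break
    return result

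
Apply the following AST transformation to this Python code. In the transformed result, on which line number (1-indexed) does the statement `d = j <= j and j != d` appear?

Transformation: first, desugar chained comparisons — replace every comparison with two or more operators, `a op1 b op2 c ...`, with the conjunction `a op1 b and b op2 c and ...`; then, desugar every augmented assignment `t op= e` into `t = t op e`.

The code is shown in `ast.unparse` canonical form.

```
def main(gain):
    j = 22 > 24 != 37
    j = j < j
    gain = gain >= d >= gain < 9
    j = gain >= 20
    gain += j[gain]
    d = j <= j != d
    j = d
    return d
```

7

Transformed code:
def main(gain):
    j = 22 > 24 and 24 != 37
    j = j < j
    gain = gain >= d and d >= gain and (gain < 9)
    j = gain >= 20
    gain = gain + j[gain]
    d = j <= j and j != d
    j = d
    return d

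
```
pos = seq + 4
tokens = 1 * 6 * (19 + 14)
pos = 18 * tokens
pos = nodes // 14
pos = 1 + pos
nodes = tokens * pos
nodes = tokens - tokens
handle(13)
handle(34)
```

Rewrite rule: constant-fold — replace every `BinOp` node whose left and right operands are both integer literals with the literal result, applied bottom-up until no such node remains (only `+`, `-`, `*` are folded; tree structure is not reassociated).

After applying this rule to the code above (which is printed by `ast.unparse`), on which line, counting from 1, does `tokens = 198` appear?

2

Transformed code:
pos = seq + 4
tokens = 198
pos = 18 * tokens
pos = nodes // 14
pos = 1 + pos
nodes = tokens * pos
nodes = tokens - tokens
handle(13)
handle(34)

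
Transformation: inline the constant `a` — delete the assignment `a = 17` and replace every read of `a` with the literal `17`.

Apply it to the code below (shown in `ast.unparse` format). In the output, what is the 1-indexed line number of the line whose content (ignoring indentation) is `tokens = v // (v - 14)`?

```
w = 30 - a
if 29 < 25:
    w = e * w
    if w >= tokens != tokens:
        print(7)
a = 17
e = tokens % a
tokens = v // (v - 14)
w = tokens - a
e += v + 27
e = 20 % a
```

7

Transformed code:
w = 30 - 17
if 29 < 25:
    w = e * w
    if w >= tokens != tokens:
        print(7)
e = tokens % 17
tokens = v // (v - 14)
w = tokens - 17
e += v + 27
e = 20 % 17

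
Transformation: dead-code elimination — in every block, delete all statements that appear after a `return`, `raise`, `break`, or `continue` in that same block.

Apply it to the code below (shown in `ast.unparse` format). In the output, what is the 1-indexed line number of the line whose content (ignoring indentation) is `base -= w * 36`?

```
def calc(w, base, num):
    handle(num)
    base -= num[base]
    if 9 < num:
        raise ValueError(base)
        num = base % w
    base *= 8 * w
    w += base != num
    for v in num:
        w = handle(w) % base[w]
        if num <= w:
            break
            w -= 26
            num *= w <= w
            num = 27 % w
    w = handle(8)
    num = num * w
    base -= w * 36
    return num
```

Transformed code:
def calc(w, base, num):
    handle(num)
    base -= num[base]
    if 9 < num:
        raise ValueError(base)
    base *= 8 * w
    w += base != num
    for v in num:
        w = handle(w) % base[w]
        if num <= w:
            break
    w = handle(8)
    num = num * w
    base -= w * 36
    return num

14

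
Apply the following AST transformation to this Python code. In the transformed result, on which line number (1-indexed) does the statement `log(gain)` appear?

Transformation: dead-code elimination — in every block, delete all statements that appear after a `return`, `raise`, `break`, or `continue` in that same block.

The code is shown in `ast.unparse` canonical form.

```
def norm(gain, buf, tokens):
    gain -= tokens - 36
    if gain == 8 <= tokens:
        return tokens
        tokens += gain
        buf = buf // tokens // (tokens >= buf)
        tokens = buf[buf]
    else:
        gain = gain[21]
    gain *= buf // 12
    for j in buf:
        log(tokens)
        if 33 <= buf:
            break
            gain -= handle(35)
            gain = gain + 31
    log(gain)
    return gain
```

12

Transformed code:
def norm(gain, buf, tokens):
    gain -= tokens - 36
    if gain == 8 <= tokens:
        return tokens
    else:
        gain = gain[21]
    gain *= buf // 12
    for j in buf:
        log(tokens)
        if 33 <= buf:
            break
    log(gain)
    return gain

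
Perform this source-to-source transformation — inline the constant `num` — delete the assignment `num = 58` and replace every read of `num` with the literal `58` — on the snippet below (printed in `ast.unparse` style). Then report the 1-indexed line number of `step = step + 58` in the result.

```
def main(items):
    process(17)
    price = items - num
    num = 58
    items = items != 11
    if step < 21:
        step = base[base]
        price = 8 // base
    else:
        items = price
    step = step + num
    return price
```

10

Transformed code:
def main(items):
    process(17)
    price = items - 58
    items = items != 11
    if step < 21:
        step = base[base]
        price = 8 // base
    else:
        items = price
    step = step + 58
    return price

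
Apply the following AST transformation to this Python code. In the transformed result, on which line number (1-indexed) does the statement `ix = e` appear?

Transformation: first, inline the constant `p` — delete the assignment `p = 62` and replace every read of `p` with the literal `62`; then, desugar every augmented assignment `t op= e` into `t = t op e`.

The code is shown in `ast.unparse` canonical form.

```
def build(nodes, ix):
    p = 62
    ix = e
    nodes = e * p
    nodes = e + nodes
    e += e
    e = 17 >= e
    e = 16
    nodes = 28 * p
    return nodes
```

2

Transformed code:
def build(nodes, ix):
    ix = e
    nodes = e * 62
    nodes = e + nodes
    e = e + e
    e = 17 >= e
    e = 16
    nodes = 28 * 62
    return nodes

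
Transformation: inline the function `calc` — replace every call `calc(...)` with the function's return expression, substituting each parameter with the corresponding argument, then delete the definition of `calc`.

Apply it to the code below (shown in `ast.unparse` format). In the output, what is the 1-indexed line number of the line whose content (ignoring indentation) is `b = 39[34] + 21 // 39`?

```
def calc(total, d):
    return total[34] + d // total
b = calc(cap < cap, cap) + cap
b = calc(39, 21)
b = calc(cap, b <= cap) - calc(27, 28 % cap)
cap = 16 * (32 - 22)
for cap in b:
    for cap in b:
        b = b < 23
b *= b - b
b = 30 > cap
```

Transformed code:
b = (cap < cap)[34] + cap // (cap < cap) + cap
b = 39[34] + 21 // 39
b = cap[34] + (b <= cap) // cap - (27[34] + 28 % cap // 27)
cap = 16 * (32 - 22)
for cap in b:
    for cap in b:
        b = b < 23
b *= b - b
b = 30 > cap

2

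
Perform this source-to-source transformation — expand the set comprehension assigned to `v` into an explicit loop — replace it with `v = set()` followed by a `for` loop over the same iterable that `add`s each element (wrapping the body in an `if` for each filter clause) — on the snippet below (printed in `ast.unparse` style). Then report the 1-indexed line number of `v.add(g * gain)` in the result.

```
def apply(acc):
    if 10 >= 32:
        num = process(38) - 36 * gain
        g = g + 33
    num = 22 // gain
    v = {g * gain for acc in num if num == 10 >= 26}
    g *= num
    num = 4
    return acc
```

Transformed code:
def apply(acc):
    if 10 >= 32:
        num = process(38) - 36 * gain
        g = g + 33
    num = 22 // gain
    v = set()
    for acc in num:
        if num == 10 >= 26:
            v.add(g * gain)
    g *= num
    num = 4
    return acc

9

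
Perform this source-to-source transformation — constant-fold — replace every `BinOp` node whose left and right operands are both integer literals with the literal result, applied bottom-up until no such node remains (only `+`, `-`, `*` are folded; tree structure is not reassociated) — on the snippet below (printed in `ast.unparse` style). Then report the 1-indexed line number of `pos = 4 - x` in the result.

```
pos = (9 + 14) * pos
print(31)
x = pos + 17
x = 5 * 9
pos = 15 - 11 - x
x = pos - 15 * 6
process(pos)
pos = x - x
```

Transformed code:
pos = 23 * pos
print(31)
x = pos + 17
x = 45
pos = 4 - x
x = pos - 90
process(pos)
pos = x - x

5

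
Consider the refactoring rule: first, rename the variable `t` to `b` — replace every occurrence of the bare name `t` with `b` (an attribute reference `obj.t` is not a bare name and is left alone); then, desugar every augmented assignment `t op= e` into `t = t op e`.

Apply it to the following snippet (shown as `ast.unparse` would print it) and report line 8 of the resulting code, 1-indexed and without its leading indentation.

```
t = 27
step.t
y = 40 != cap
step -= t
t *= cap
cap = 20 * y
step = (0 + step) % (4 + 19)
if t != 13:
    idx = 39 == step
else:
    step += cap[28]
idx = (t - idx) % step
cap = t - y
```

if b != 13:

Transformed code:
b = 27
step.t
y = 40 != cap
step = step - b
b = b * cap
cap = 20 * y
step = (0 + step) % (4 + 19)
if b != 13:
    idx = 39 == step
else:
    step = step + cap[28]
idx = (b - idx) % step
cap = b - y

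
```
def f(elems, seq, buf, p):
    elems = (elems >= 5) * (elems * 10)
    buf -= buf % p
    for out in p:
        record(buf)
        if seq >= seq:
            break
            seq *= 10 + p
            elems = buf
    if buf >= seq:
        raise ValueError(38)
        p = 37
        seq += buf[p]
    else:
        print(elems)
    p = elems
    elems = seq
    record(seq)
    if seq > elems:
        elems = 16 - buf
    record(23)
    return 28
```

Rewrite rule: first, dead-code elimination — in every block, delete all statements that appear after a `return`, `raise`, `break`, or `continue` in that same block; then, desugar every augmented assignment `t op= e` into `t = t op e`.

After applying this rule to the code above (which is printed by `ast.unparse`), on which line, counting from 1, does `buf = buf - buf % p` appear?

Transformed code:
def f(elems, seq, buf, p):
    elems = (elems >= 5) * (elems * 10)
    buf = buf - buf % p
    for out in p:
        record(buf)
        if seq >= seq:
            break
    if buf >= seq:
        raise ValueError(38)
    else:
        print(elems)
    p = elems
    elems = seq
    record(seq)
    if seq > elems:
        elems = 16 - buf
    record(23)
    return 28

3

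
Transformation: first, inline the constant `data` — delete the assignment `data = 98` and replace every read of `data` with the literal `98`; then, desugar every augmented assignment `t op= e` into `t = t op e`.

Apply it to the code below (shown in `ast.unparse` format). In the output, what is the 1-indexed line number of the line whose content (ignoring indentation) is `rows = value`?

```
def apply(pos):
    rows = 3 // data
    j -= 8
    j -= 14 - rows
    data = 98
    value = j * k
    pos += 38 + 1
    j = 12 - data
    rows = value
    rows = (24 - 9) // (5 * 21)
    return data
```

8

Transformed code:
def apply(pos):
    rows = 3 // 98
    j = j - 8
    j = j - (14 - rows)
    value = j * k
    pos = pos + (38 + 1)
    j = 12 - 98
    rows = value
    rows = (24 - 9) // (5 * 21)
    return 98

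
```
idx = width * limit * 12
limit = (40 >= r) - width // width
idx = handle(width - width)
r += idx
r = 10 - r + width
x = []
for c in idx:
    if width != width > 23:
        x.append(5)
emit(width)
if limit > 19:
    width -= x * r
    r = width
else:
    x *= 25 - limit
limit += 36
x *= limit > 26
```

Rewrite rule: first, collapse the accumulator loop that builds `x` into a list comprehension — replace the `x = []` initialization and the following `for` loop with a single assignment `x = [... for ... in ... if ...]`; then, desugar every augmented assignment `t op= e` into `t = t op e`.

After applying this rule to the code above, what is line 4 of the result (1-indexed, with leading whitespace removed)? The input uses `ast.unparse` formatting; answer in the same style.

r = r + idx

Transformed code:
idx = width * limit * 12
limit = (40 >= r) - width // width
idx = handle(width - width)
r = r + idx
r = 10 - r + width
x = [5 for c in idx if width != width > 23]
emit(width)
if limit > 19:
    width = width - x * r
    r = width
else:
    x = x * (25 - limit)
limit = limit + 36
x = x * (limit > 26)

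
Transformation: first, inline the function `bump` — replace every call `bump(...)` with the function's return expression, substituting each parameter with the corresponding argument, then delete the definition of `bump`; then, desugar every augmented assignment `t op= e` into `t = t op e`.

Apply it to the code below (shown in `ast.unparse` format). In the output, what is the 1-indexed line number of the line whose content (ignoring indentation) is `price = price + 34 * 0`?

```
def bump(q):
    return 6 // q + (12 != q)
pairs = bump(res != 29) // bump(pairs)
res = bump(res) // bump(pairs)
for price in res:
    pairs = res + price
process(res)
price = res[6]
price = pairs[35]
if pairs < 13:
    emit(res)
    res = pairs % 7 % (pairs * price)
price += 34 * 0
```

Transformed code:
pairs = (6 // (res != 29) + (12 != (res != 29))) // (6 // pairs + (12 != pairs))
res = (6 // res + (12 != res)) // (6 // pairs + (12 != pairs))
for price in res:
    pairs = res + price
process(res)
price = res[6]
price = pairs[35]
if pairs < 13:
    emit(res)
    res = pairs % 7 % (pairs * price)
price = price + 34 * 0

11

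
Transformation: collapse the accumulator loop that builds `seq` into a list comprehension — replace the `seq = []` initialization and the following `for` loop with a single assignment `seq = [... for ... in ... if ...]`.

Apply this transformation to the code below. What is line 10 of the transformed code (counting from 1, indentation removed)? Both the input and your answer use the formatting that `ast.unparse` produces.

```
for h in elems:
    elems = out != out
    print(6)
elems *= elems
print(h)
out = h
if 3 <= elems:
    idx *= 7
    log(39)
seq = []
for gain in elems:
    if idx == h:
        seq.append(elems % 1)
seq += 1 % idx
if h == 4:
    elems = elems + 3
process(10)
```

seq = [elems % 1 for gain in elems if idx == h]

Transformed code:
for h in elems:
    elems = out != out
    print(6)
elems *= elems
print(h)
out = h
if 3 <= elems:
    idx *= 7
    log(39)
seq = [elems % 1 for gain in elems if idx == h]
seq += 1 % idx
if h == 4:
    elems = elems + 3
process(10)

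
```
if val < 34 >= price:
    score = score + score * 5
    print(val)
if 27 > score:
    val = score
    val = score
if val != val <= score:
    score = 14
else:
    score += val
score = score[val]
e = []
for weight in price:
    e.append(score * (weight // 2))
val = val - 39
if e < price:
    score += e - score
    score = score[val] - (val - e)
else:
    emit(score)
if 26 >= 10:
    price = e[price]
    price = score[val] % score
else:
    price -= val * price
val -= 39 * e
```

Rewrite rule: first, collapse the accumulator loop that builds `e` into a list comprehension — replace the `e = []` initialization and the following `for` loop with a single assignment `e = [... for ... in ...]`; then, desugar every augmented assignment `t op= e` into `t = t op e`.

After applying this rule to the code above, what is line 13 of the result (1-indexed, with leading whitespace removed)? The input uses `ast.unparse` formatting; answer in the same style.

val = val - 39

Transformed code:
if val < 34 >= price:
    score = score + score * 5
    print(val)
if 27 > score:
    val = score
    val = score
if val != val <= score:
    score = 14
else:
    score = score + val
score = score[val]
e = [score * (weight // 2) for weight in price]
val = val - 39
if e < price:
    score = score + (e - score)
    score = score[val] - (val - e)
else:
    emit(score)
if 26 >= 10:
    price = e[price]
    price = score[val] % score
else:
    price = price - val * price
val = val - 39 * e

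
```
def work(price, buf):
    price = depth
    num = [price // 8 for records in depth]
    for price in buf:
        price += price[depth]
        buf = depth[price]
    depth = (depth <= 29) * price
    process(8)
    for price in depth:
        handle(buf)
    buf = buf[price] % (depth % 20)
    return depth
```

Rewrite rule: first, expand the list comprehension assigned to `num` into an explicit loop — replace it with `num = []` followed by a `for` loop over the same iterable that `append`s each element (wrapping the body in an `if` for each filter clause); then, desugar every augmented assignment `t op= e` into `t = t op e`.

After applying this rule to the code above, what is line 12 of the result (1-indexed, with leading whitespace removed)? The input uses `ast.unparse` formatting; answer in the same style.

Transformed code:
def work(price, buf):
    price = depth
    num = []
    for records in depth:
        num.append(price // 8)
    for price in buf:
        price = price + price[depth]
        buf = depth[price]
    depth = (depth <= 29) * price
    process(8)
    for price in depth:
        handle(buf)
    buf = buf[price] % (depth % 20)
    return depth

handle(buf)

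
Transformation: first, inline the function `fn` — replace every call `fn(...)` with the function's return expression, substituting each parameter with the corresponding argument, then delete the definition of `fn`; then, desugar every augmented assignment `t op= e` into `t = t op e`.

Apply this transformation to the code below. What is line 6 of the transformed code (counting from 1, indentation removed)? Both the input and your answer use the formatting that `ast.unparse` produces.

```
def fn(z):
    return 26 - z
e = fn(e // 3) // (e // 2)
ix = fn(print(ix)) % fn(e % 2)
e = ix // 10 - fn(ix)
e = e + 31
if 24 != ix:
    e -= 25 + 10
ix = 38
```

Transformed code:
e = (26 - e // 3) // (e // 2)
ix = (26 - print(ix)) % (26 - e % 2)
e = ix // 10 - (26 - ix)
e = e + 31
if 24 != ix:
    e = e - (25 + 10)
ix = 38

e = e - (25 + 10)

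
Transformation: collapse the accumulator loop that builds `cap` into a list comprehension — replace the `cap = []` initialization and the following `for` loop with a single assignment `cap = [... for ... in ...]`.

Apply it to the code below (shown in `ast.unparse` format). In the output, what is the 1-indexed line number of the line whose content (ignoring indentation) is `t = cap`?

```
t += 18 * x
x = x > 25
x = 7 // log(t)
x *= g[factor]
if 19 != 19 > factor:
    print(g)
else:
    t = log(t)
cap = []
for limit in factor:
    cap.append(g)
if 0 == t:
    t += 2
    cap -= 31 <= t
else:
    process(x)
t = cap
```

Transformed code:
t += 18 * x
x = x > 25
x = 7 // log(t)
x *= g[factor]
if 19 != 19 > factor:
    print(g)
else:
    t = log(t)
cap = [g for limit in factor]
if 0 == t:
    t += 2
    cap -= 31 <= t
else:
    process(x)
t = cap

15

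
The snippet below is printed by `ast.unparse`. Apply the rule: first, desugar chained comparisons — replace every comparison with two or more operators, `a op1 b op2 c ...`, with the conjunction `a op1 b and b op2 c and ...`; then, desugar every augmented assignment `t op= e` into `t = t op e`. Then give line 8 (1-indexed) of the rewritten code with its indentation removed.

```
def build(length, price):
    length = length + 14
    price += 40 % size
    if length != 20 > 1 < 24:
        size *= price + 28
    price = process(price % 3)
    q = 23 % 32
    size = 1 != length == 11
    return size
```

Transformed code:
def build(length, price):
    length = length + 14
    price = price + 40 % size
    if length != 20 and 20 > 1 and (1 < 24):
        size = size * (price + 28)
    price = process(price % 3)
    q = 23 % 32
    size = 1 != length and length == 11
    return size

size = 1 != length and length == 11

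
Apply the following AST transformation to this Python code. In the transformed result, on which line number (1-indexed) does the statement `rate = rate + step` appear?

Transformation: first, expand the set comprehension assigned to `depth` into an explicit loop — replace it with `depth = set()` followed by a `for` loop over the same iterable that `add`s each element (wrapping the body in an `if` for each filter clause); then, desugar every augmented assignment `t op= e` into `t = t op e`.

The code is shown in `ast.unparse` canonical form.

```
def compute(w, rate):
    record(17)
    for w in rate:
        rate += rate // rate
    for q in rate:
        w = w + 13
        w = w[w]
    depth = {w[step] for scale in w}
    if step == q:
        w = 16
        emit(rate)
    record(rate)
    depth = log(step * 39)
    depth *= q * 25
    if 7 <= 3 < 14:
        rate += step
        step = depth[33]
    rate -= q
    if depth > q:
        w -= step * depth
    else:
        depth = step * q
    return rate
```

Transformed code:
def compute(w, rate):
    record(17)
    for w in rate:
        rate = rate + rate // rate
    for q in rate:
        w = w + 13
        w = w[w]
    depth = set()
    for scale in w:
        depth.add(w[step])
    if step == q:
        w = 16
        emit(rate)
    record(rate)
    depth = log(step * 39)
    depth = depth * (q * 25)
    if 7 <= 3 < 14:
        rate = rate + step
        step = depth[33]
    rate = rate - q
    if depth > q:
        w = w - step * depth
    else:
        depth = step * q
    return rate

18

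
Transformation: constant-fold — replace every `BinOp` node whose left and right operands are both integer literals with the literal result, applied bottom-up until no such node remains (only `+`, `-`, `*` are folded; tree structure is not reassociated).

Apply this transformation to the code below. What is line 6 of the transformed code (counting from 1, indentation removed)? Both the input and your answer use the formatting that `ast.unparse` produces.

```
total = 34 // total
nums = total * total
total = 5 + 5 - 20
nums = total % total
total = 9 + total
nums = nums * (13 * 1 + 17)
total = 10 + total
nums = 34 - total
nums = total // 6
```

nums = nums * 30

Transformed code:
total = 34 // total
nums = total * total
total = -10
nums = total % total
total = 9 + total
nums = nums * 30
total = 10 + total
nums = 34 - total
nums = total // 6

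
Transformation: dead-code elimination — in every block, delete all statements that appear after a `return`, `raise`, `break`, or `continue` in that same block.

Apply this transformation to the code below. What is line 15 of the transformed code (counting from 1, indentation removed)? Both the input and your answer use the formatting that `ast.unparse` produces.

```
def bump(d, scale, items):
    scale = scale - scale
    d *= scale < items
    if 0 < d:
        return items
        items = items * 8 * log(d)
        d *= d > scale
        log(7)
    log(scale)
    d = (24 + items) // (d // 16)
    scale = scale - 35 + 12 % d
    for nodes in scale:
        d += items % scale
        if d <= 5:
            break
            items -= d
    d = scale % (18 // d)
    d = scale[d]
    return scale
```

Transformed code:
def bump(d, scale, items):
    scale = scale - scale
    d *= scale < items
    if 0 < d:
        return items
    log(scale)
    d = (24 + items) // (d // 16)
    scale = scale - 35 + 12 % d
    for nodes in scale:
        d += items % scale
        if d <= 5:
            break
    d = scale % (18 // d)
    d = scale[d]
    return scale

return scale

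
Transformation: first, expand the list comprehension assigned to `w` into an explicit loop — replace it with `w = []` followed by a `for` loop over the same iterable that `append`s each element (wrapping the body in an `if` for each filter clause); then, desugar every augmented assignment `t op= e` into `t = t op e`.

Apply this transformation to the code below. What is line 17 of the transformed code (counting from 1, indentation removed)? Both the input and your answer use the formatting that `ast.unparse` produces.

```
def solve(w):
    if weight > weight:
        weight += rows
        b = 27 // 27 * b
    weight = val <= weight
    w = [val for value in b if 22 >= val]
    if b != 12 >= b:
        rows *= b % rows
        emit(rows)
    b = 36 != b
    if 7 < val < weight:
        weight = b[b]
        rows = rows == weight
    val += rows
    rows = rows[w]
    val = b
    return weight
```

Transformed code:
def solve(w):
    if weight > weight:
        weight = weight + rows
        b = 27 // 27 * b
    weight = val <= weight
    w = []
    for value in b:
        if 22 >= val:
            w.append(val)
    if b != 12 >= b:
        rows = rows * (b % rows)
        emit(rows)
    b = 36 != b
    if 7 < val < weight:
        weight = b[b]
        rows = rows == weight
    val = val + rows
    rows = rows[w]
    val = b
    return weight

val = val + rows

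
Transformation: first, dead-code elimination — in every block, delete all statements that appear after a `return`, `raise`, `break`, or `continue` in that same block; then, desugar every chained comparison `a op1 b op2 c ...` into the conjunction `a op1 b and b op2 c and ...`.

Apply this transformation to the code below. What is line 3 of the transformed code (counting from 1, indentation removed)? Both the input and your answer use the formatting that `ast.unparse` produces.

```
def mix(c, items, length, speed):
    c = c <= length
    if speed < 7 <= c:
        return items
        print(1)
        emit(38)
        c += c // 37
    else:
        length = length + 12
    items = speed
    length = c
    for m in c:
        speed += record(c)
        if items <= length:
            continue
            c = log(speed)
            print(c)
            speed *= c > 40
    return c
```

Transformed code:
def mix(c, items, length, speed):
    c = c <= length
    if speed < 7 and 7 <= c:
        return items
    else:
        length = length + 12
    items = speed
    length = c
    for m in c:
        speed += record(c)
        if items <= length:
            continue
    return c

if speed < 7 and 7 <= c:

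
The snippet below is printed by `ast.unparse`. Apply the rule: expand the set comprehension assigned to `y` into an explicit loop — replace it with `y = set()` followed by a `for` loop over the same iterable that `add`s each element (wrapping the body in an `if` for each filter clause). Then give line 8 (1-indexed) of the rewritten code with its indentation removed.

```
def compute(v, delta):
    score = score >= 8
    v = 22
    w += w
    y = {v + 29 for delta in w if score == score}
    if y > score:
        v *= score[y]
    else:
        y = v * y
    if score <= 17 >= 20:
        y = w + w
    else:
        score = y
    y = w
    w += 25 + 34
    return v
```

y.add(v + 29)

Transformed code:
def compute(v, delta):
    score = score >= 8
    v = 22
    w += w
    y = set()
    for delta in w:
        if score == score:
            y.add(v + 29)
    if y > score:
        v *= score[y]
    else:
        y = v * y
    if score <= 17 >= 20:
        y = w + w
    else:
        score = y
    y = w
    w += 25 + 34
    return v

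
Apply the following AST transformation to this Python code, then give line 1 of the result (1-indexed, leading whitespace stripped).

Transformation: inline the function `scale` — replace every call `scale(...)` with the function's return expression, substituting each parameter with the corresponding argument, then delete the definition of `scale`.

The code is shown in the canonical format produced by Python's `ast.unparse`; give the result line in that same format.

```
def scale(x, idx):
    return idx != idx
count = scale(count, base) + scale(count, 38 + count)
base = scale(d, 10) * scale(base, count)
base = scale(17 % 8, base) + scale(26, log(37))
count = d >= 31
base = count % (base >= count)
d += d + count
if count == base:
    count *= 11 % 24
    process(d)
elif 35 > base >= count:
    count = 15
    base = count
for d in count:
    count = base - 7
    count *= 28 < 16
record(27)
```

Transformed code:
count = (base != base) + (38 + count != 38 + count)
base = (10 != 10) * (count != count)
base = (base != base) + (log(37) != log(37))
count = d >= 31
base = count % (base >= count)
d += d + count
if count == base:
    count *= 11 % 24
    process(d)
elif 35 > base >= count:
    count = 15
    base = count
for d in count:
    count = base - 7
    count *= 28 < 16
record(27)

count = (base != base) + (38 + count != 38 + count)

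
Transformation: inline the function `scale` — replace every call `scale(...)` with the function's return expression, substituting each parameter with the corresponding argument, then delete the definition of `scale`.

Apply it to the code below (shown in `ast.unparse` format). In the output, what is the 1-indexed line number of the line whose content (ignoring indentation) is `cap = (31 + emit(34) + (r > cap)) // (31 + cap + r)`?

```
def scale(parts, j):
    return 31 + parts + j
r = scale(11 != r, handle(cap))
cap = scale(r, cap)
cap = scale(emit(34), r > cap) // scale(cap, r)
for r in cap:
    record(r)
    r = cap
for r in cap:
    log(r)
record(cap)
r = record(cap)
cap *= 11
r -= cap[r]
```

Transformed code:
r = 31 + (11 != r) + handle(cap)
cap = 31 + r + cap
cap = (31 + emit(34) + (r > cap)) // (31 + cap + r)
for r in cap:
    record(r)
    r = cap
for r in cap:
    log(r)
record(cap)
r = record(cap)
cap *= 11
r -= cap[r]

3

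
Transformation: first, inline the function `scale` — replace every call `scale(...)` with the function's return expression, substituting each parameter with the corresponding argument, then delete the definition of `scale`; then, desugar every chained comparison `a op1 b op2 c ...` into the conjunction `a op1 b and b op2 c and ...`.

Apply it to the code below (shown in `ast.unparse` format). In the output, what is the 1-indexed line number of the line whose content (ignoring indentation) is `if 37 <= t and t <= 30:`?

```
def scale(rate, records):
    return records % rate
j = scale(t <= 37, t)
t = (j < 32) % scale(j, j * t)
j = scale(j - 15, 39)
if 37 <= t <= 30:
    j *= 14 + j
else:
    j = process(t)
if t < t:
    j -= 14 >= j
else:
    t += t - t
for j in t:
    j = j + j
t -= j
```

Transformed code:
j = t % (t <= 37)
t = (j < 32) % (j * t % j)
j = 39 % (j - 15)
if 37 <= t and t <= 30:
    j *= 14 + j
else:
    j = process(t)
if t < t:
    j -= 14 >= j
else:
    t += t - t
for j in t:
    j = j + j
t -= j

4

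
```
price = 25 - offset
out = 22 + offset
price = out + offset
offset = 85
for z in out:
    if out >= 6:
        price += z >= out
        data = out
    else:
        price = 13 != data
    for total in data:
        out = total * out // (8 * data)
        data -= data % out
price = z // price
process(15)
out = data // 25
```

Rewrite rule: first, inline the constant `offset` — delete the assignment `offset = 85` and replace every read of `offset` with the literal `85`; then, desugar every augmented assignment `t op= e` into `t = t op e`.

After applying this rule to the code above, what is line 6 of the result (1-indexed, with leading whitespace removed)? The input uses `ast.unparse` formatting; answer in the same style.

Transformed code:
price = 25 - 85
out = 22 + 85
price = out + 85
for z in out:
    if out >= 6:
        price = price + (z >= out)
        data = out
    else:
        price = 13 != data
    for total in data:
        out = total * out // (8 * data)
        data = data - data % out
price = z // price
process(15)
out = data // 25

price = price + (z >= out)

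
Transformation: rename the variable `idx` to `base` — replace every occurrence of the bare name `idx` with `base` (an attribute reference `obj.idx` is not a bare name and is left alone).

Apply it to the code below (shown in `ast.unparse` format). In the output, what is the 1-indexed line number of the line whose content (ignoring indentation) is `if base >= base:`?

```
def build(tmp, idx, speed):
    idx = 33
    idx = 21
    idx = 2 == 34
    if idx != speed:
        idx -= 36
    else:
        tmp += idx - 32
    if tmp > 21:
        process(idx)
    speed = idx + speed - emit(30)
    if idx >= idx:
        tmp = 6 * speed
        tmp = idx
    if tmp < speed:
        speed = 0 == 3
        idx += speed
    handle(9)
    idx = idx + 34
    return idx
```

Transformed code:
def build(tmp, base, speed):
    base = 33
    base = 21
    base = 2 == 34
    if base != speed:
        base -= 36
    else:
        tmp += base - 32
    if tmp > 21:
        process(base)
    speed = base + speed - emit(30)
    if base >= base:
        tmp = 6 * speed
        tmp = base
    if tmp < speed:
        speed = 0 == 3
        base += speed
    handle(9)
    base = base + 34
    return base

12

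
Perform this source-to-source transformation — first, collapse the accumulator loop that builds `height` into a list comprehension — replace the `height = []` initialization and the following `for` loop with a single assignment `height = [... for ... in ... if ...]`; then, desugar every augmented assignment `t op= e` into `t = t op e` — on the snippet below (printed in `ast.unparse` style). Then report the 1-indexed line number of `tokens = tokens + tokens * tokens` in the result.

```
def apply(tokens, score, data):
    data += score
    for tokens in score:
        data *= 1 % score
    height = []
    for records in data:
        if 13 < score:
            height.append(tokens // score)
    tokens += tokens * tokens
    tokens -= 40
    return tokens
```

Transformed code:
def apply(tokens, score, data):
    data = data + score
    for tokens in score:
        data = data * (1 % score)
    height = [tokens // score for records in data if 13 < score]
    tokens = tokens + tokens * tokens
    tokens = tokens - 40
    return tokens

6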